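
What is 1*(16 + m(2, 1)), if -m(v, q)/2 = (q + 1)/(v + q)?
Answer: 44/3 ≈ 14.667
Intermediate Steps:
m(v, q) = -2*(1 + q)/(q + v) (m(v, q) = -2*(q + 1)/(v + q) = -2*(1 + q)/(q + v))
1*(16 + m(2, 1)) = 1*(16 + 2*(-1 - 1*1)/(1 + 2)) = 1*(16 + 2*(-1 - 1)/3) = 1*(16 + 2*(⅓)*(-2)) = 1*(16 - 4/3) = 1*(44/3) = 44/3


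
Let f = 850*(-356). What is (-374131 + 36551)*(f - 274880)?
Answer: 194945698400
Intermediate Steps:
f = -302600
(-374131 + 36551)*(f - 274880) = (-374131 + 36551)*(-302600 - 274880) = -337580*(-577480) = 194945698400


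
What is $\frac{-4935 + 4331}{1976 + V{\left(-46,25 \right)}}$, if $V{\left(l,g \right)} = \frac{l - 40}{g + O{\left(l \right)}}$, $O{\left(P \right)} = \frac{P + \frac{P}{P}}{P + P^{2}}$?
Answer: $- \frac{173499}{566617} \approx -0.3062$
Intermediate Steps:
$O{\left(P \right)} = \frac{1 + P}{P + P^{2}}$ ($O{\left(P \right)} = \frac{P + 1}{P + P^{2}} = \frac{1 + P}{P + P^{2}}$)
$V{\left(l,g \right)} = \frac{-40 + l}{g + \frac{1}{l}}$ ($V{\left(l,g \right)} = \frac{l - 40}{g + \frac{1}{l}} = \frac{-40 + l}{g + \frac{1}{l}}$)
$\frac{-4935 + 4331}{1976 + V{\left(-46,25 \right)}} = \frac{-4935 + 4331}{1976 - \frac{46 \left(-40 - 46\right)}{1 + 25 \left(-46\right)}} = - \frac{604}{1976 - 46 \frac{1}{1 - 1150} \left(-86\right)} = - \frac{604}{1976 - 46 \frac{1}{-1149} \left(-86\right)} = - \frac{604}{1976 - \left(- \frac{46}{1149}\right) \left(-86\right)} = - \frac{604}{1976 - \frac{3956}{1149}} = - \frac{604}{\frac{2266468}{1149}} = \left(-604\right) \frac{1149}{2266468} = - \frac{173499}{566617}$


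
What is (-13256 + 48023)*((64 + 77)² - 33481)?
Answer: -472831200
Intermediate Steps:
(-13256 + 48023)*((64 + 77)² - 33481) = 34767*(141² - 33481) = 34767*(19881 - 33481) = 34767*(-13600) = -472831200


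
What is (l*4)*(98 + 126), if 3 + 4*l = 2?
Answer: -224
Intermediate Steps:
l = -1/4 (l = -3/4 + (1/4)*2 = -3/4 + 1/2 = -1/4 ≈ -0.25000)
(l*4)*(98 + 126) = (-1/4*4)*(98 + 126) = -1*224 = -224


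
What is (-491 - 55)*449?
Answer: -245154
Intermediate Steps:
(-491 - 55)*449 = -546*449 = -245154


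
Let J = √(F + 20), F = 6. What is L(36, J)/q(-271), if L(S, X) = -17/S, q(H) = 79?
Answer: -17/2844 ≈ -0.0059775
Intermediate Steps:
J = √26 (J = √(6 + 20) = √26 ≈ 5.0990)
L(36, J)/q(-271) = -17/36/79 = -17*1/36*(1/79) = -17/36*1/79 = -17/2844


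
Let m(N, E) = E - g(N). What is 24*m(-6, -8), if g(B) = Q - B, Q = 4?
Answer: -432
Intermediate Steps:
g(B) = 4 - B
m(N, E) = -4 + E + N (m(N, E) = E - (4 - N) = E + (-4 + N) = -4 + E + N)
24*m(-6, -8) = 24*(-4 - 8 - 6) = 24*(-18) = -432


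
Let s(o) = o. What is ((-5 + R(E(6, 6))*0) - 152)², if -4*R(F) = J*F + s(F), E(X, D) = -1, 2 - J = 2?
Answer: 24649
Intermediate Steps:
J = 0 (J = 2 - 1*2 = 2 - 2 = 0)
R(F) = -F/4 (R(F) = -(0*F + F)/4 = -(0 + F)/4 = -F/4)
((-5 + R(E(6, 6))*0) - 152)² = ((-5 - ¼*(-1)*0) - 152)² = ((-5 + (¼)*0) - 152)² = ((-5 + 0) - 152)² = (-5 - 152)² = (-157)² = 24649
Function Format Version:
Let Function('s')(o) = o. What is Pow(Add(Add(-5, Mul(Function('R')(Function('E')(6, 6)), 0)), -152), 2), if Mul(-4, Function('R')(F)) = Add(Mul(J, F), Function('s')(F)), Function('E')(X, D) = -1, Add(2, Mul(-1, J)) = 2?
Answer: 24649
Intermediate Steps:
J = 0 (J = Add(2, Mul(-1, 2)) = Add(2, -2) = 0)
Function('R')(F) = Mul(Rational(-1, 4), F) (Function('R')(F) = Mul(Rational(-1, 4), Add(Mul(0, F), F)) = Mul(Rational(-1, 4), Add(0, F)) = Mul(Rational(-1, 4), F))
Pow(Add(Add(-5, Mul(Function('R')(Function('E')(6, 6)), 0)), -152), 2) = Pow(Add(Add(-5, Mul(Mul(Rational(-1, 4), -1), 0)), -152), 2) = Pow(Add(Add(-5, Mul(Rational(1, 4), 0)), -152), 2) = Pow(Add(Add(-5, 0), -152), 2) = Pow(Add(-5, -152), 2) = Pow(-157, 2) = 24649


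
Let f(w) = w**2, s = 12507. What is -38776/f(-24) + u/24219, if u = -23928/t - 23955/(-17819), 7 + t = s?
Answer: -80700775729771/1198773225000 ≈ -67.319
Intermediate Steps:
t = 12500 (t = -7 + 12507 = 12500)
u = -31733883/55684375 (u = -23928/12500 - 23955/(-17819) = -23928*1/12500 - 23955*(-1/17819) = -5982/3125 + 23955/17819 = -31733883/55684375 ≈ -0.56989)
-38776/f(-24) + u/24219 = -38776/((-24)**2) - 31733883/55684375/24219 = -38776/576 - 31733883/55684375*1/24219 = -38776*1/576 - 1175329/49948884375 = -4847/72 - 1175329/49948884375 = -80700775729771/1198773225000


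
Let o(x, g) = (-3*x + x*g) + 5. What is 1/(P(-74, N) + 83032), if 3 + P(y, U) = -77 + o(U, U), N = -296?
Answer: 1/171461 ≈ 5.8322e-6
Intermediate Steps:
o(x, g) = 5 - 3*x + g*x (o(x, g) = (-3*x + g*x) + 5 = 5 - 3*x + g*x)
P(y, U) = -75 + U² - 3*U (P(y, U) = -3 + (-77 + (5 - 3*U + U*U)) = -3 + (-77 + (5 - 3*U + U²)) = -3 + (-77 + (5 + U² - 3*U)) = -3 + (-72 + U² - 3*U) = -75 + U² - 3*U)
1/(P(-74, N) + 83032) = 1/((-75 + (-296)² - 3*(-296)) + 83032) = 1/((-75 + 87616 + 888) + 83032) = 1/(88429 + 83032) = 1/171461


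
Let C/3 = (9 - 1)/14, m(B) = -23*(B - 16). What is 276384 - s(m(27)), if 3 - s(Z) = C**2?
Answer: 13542813/49 ≈ 2.7638e+5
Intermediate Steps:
m(B) = 368 - 23*B (m(B) = -23*(-16 + B) = 368 - 23*B)
C = 12/7 (C = 3*((9 - 1)/14) = 3*(8*(1/14)) = 3*(4/7) = 12/7 ≈ 1.7143)
s(Z) = 3/49 (s(Z) = 3 - (12/7)**2 = 3 - 1*144/49 = 3 - 144/49 = 3/49)
276384 - s(m(27)) = 276384 - 1*3/49 = 276384 - 3/49 = 13542813/49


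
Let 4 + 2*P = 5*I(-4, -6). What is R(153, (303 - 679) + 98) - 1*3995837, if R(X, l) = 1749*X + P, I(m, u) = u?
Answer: -3728257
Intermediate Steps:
P = -17 (P = -2 + (5*(-6))/2 = -2 + (½)*(-30) = -2 - 15 = -17)
R(X, l) = -17 + 1749*X (R(X, l) = 1749*X - 17 = -17 + 1749*X)
R(153, (303 - 679) + 98) - 1*3995837 = (-17 + 1749*153) - 1*3995837 = (-17 + 267597) - 3995837 = 267580 - 3995837 = -3728257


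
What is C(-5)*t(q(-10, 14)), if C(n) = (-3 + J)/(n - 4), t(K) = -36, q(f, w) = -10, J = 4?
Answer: 4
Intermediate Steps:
C(n) = 1/(-4 + n) (C(n) = (-3 + 4)/(n - 4) = 1/(-4 + n))
C(-5)*t(q(-10, 14)) = -36/(-4 - 5) = -36/(-9) = -⅑*(-36) = 4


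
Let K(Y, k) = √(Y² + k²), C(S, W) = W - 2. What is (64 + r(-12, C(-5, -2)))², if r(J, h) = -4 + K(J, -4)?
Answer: 3760 + 480*√10 ≈ 5277.9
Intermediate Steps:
C(S, W) = -2 + W
r(J, h) = -4 + √(16 + J²) (r(J, h) = -4 + √(J² + (-4)²) = -4 + √(J² + 16) = -4 + √(16 + J²))
(64 + r(-12, C(-5, -2)))² = (64 + (-4 + √(16 + (-12)²)))² = (64 + (-4 + √(16 + 144)))² = (64 + (-4 + √160))² = (64 + (-4 + 4*√10))² = (60 + 4*√10)²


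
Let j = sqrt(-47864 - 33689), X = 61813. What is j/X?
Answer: I*sqrt(81553)/61813 ≈ 0.00462*I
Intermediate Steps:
j = I*sqrt(81553) (j = sqrt(-81553) = I*sqrt(81553) ≈ 285.57*I)
j/X = (I*sqrt(81553))/61813 = (I*sqrt(81553))*(1/61813) = I*sqrt(81553)/61813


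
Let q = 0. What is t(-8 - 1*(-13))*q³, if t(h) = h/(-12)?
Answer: 0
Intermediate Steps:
t(h) = -h/12 (t(h) = h*(-1/12) = -h/12)
t(-8 - 1*(-13))*q³ = -(-8 - 1*(-13))/12*0³ = -(-8 + 13)/12*0 = -1/12*5*0 = -5/12*0 = 0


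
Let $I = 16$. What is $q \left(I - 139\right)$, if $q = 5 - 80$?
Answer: $9225$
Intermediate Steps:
$q = -75$ ($q = 5 - 80 = -75$)
$q \left(I - 139\right) = - 75 \left(16 - 139\right) = \left(-75\right) \left(-123\right) = 9225$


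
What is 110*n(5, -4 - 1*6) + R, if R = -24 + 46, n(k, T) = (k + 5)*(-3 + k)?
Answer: 2222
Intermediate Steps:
n(k, T) = (-3 + k)*(5 + k) (n(k, T) = (5 + k)*(-3 + k) = (-3 + k)*(5 + k))
R = 22
110*n(5, -4 - 1*6) + R = 110*(-15 + 5² + 2*5) + 22 = 110*(-15 + 25 + 10) + 22 = 110*20 + 22 = 2200 + 22 = 2222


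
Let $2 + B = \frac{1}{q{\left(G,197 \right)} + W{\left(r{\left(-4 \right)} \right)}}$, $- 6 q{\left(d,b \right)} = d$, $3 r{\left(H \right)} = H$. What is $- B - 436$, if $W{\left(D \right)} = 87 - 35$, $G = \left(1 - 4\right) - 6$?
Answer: $- \frac{46440}{107} \approx -434.02$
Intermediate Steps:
$r{\left(H \right)} = \frac{H}{3}$
$G = -9$ ($G = \left(1 - 4\right) - 6 = -3 - 6 = -9$)
$q{\left(d,b \right)} = - \frac{d}{6}$
$W{\left(D \right)} = 52$ ($W{\left(D \right)} = 87 - 35 = 52$)
$B = - \frac{212}{107}$ ($B = -2 + \frac{1}{\left(- \frac{1}{6}\right) \left(-9\right) + 52} = -2 + \frac{1}{\frac{3}{2} + 52} = -2 + \frac{1}{\frac{107}{2}} = -2 + \frac{2}{107} = - \frac{212}{107} \approx -1.9813$)
$- B - 436 = \left(-1\right) \left(- \frac{212}{107}\right) - 436 = \frac{212}{107} - 436 = - \frac{46440}{107}$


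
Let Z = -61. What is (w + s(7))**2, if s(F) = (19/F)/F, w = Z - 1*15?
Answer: 13727025/2401 ≈ 5717.2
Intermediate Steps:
w = -76 (w = -61 - 1*15 = -61 - 15 = -76)
s(F) = 19/F**2
(w + s(7))**2 = (-76 + 19/7**2)**2 = (-76 + 19*(1/49))**2 = (-76 + 19/49)**2 = (-3705/49)**2 = 13727025/2401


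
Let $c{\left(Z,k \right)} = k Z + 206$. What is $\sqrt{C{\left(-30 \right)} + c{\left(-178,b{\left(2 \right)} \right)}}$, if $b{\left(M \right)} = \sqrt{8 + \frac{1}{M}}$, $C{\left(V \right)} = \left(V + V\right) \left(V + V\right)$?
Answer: $\sqrt{3806 - 89 \sqrt{34}} \approx 57.333$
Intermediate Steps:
$C{\left(V \right)} = 4 V^{2}$ ($C{\left(V \right)} = 2 V 2 V = 4 V^{2}$)
$c{\left(Z,k \right)} = 206 + Z k$ ($c{\left(Z,k \right)} = Z k + 206 = 206 + Z k$)
$\sqrt{C{\left(-30 \right)} + c{\left(-178,b{\left(2 \right)} \right)}} = \sqrt{4 \left(-30\right)^{2} + \left(206 - 178 \sqrt{8 + \frac{1}{2}}\right)} = \sqrt{4 \cdot 900 + \left(206 - 178 \sqrt{8 + \frac{1}{2}}\right)} = \sqrt{3600 + \left(206 - 178 \sqrt{\frac{17}{2}}\right)} = \sqrt{3600 + \left(206 - 178 \frac{\sqrt{34}}{2}\right)} = \sqrt{3600 + \left(206 - 89 \sqrt{34}\right)} = \sqrt{3806 - 89 \sqrt{34}}$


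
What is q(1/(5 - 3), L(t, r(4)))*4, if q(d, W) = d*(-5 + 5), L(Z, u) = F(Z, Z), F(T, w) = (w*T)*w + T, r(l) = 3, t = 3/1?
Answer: 0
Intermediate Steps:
t = 3 (t = 3*1 = 3)
F(T, w) = T + T*w**2 (F(T, w) = (T*w)*w + T = T*w**2 + T = T + T*w**2)
L(Z, u) = Z*(1 + Z**2)
q(d, W) = 0 (q(d, W) = d*0 = 0)
q(1/(5 - 3), L(t, r(4)))*4 = 0*4 = 0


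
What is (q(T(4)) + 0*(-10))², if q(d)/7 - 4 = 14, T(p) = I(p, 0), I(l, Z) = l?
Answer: 15876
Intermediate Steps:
T(p) = p
q(d) = 126 (q(d) = 28 + 7*14 = 28 + 98 = 126)
(q(T(4)) + 0*(-10))² = (126 + 0*(-10))² = (126 + 0)² = 126² = 15876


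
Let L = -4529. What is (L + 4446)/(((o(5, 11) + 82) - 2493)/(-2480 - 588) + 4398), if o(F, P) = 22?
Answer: -254644/13495453 ≈ -0.018869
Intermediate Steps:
(L + 4446)/(((o(5, 11) + 82) - 2493)/(-2480 - 588) + 4398) = (-4529 + 4446)/(((22 + 82) - 2493)/(-2480 - 588) + 4398) = -83/((104 - 2493)/(-3068) + 4398) = -83/(-2389*(-1/3068) + 4398) = -83/(2389/3068 + 4398) = -83/13495453/3068 = -83*3068/13495453 = -254644/13495453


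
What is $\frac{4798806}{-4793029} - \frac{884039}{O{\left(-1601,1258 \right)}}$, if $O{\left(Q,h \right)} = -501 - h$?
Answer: $\frac{4228783464377}{8430938011} \approx 501.58$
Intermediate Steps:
$\frac{4798806}{-4793029} - \frac{884039}{O{\left(-1601,1258 \right)}} = \frac{4798806}{-4793029} - \frac{884039}{-501 - 1258} = 4798806 \left(- \frac{1}{4793029}\right) - \frac{884039}{-501 - 1258} = - \frac{4798806}{4793029} - \frac{884039}{-1759} = - \frac{4798806}{4793029} - - \frac{884039}{1759} = - \frac{4798806}{4793029} + \frac{884039}{1759} = \frac{4228783464377}{8430938011}$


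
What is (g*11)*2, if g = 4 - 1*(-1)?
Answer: 110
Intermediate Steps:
g = 5 (g = 4 + 1 = 5)
(g*11)*2 = (5*11)*2 = 55*2 = 110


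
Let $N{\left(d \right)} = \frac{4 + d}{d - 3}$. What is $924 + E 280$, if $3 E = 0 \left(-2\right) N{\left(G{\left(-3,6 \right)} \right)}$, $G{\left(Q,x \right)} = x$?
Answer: $924$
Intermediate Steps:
$N{\left(d \right)} = \frac{4 + d}{-3 + d}$
$E = 0$ ($E = \frac{0 \left(-2\right) \frac{4 + 6}{-3 + 6}}{3} = \frac{0 \cdot \frac{1}{3} \cdot 10}{3} = \frac{0 \cdot \frac{10}{3}}{3} = \frac{1}{3} \cdot 0 = 0$)
$924 + E 280 = 924 + 0 \cdot 280 = 924 + 0 = 924$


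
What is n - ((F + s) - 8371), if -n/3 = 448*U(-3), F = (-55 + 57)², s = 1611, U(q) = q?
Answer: 10788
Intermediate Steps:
F = 4 (F = 2² = 4)
n = 4032 (n = -1344*(-3) = -3*(-1344) = 4032)
n - ((F + s) - 8371) = 4032 - ((4 + 1611) - 8371) = 4032 - (1615 - 8371) = 4032 - 1*(-6756) = 4032 + 6756 = 10788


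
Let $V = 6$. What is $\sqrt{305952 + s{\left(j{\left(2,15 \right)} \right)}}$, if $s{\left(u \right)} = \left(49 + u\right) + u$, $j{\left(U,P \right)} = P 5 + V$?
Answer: $\sqrt{306163} \approx 553.32$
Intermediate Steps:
$j{\left(U,P \right)} = 6 + 5 P$ ($j{\left(U,P \right)} = P 5 + 6 = 5 P + 6 = 6 + 5 P$)
$s{\left(u \right)} = 49 + 2 u$
$\sqrt{305952 + s{\left(j{\left(2,15 \right)} \right)}} = \sqrt{305952 + \left(49 + 2 \left(6 + 5 \cdot 15\right)\right)} = \sqrt{305952 + \left(49 + 2 \left(6 + 75\right)\right)} = \sqrt{305952 + \left(49 + 2 \cdot 81\right)} = \sqrt{305952 + \left(49 + 162\right)} = \sqrt{305952 + 211} = \sqrt{306163}$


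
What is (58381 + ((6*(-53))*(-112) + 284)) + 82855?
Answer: 177136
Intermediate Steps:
(58381 + ((6*(-53))*(-112) + 284)) + 82855 = (58381 + (-318*(-112) + 284)) + 82855 = (58381 + (35616 + 284)) + 82855 = (58381 + 35900) + 82855 = 94281 + 82855 = 177136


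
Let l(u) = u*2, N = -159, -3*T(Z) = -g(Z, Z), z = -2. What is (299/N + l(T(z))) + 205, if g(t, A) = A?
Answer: 32084/159 ≈ 201.79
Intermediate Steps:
T(Z) = Z/3 (T(Z) = -(-1)*Z/3 = Z/3)
l(u) = 2*u
(299/N + l(T(z))) + 205 = (299/(-159) + 2*((1/3)*(-2))) + 205 = (299*(-1/159) + 2*(-2/3)) + 205 = (-299/159 - 4/3) + 205 = -511/159 + 205 = 32084/159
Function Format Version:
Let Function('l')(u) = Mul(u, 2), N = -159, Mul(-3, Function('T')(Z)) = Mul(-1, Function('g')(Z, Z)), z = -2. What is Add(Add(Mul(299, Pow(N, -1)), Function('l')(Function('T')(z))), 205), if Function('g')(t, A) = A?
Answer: Rational(32084, 159) ≈ 201.79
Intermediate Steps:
Function('T')(Z) = Mul(Rational(1, 3), Z) (Function('T')(Z) = Mul(Rational(-1, 3), Mul(-1, Z)) = Mul(Rational(1, 3), Z))
Function('l')(u) = Mul(2, u)
Add(Add(Mul(299, Pow(N, -1)), Function('l')(Function('T')(z))), 205) = Add(Add(Mul(299, Pow(-159, -1)), Mul(2, Mul(Rational(1, 3), -2))), 205) = Add(Add(Mul(299, Rational(-1, 159)), Mul(2, Rational(-2, 3))), 205) = Add(Add(Rational(-299, 159), Rational(-4, 3)), 205) = Add(Rational(-511, 159), 205) = Rational(32084, 159)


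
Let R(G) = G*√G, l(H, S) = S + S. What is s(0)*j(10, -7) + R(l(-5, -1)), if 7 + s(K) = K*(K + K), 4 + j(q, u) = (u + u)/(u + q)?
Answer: 182/3 - 2*I*√2 ≈ 60.667 - 2.8284*I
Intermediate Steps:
j(q, u) = -4 + 2*u/(q + u) (j(q, u) = -4 + (u + u)/(u + q) = -4 + (2*u)/(q + u) = -4 + 2*u/(q + u))
l(H, S) = 2*S
R(G) = G^(3/2)
s(K) = -7 + 2*K² (s(K) = -7 + K*(K + K) = -7 + K*(2*K) = -7 + 2*K²)
s(0)*j(10, -7) + R(l(-5, -1)) = (-7 + 2*0²)*(2*(-1*(-7) - 2*10)/(10 - 7)) + (2*(-1))^(3/2) = (-7 + 2*0)*(2*(7 - 20)/3) + (-2)^(3/2) = (-7 + 0)*(2*(⅓)*(-13)) - 2*I*√2 = -7*(-26/3) - 2*I*√2 = 182/3 - 2*I*√2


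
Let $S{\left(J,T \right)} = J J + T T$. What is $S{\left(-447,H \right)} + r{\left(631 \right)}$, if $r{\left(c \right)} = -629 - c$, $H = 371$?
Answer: $336190$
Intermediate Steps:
$S{\left(J,T \right)} = J^{2} + T^{2}$
$S{\left(-447,H \right)} + r{\left(631 \right)} = \left(\left(-447\right)^{2} + 371^{2}\right) - 1260 = \left(199809 + 137641\right) - 1260 = 337450 - 1260 = 336190$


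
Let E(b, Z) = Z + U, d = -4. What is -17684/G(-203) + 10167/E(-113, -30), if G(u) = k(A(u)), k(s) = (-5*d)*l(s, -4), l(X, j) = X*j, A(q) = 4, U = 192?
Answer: 254927/2160 ≈ 118.02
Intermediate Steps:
k(s) = -80*s (k(s) = (-5*(-4))*(s*(-4)) = 20*(-4*s) = -80*s)
E(b, Z) = 192 + Z (E(b, Z) = Z + 192 = 192 + Z)
G(u) = -320 (G(u) = -80*4 = -320)
-17684/G(-203) + 10167/E(-113, -30) = -17684/(-320) + 10167/(192 - 30) = -17684*(-1/320) + 10167/162 = 4421/80 + 10167*(1/162) = 4421/80 + 3389/54 = 254927/2160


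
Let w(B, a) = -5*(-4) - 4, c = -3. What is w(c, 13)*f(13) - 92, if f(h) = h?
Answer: 116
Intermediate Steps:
w(B, a) = 16 (w(B, a) = 20 - 4 = 16)
w(c, 13)*f(13) - 92 = 16*13 - 92 = 208 - 92 = 116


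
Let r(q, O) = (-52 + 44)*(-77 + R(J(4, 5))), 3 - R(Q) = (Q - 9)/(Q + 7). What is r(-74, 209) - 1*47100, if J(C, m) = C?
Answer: -511628/11 ≈ -46512.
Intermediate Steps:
R(Q) = 3 - (-9 + Q)/(7 + Q) (R(Q) = 3 - (Q - 9)/(Q + 7) = 3 - (-9 + Q)/(7 + Q))
r(q, O) = 6472/11 (r(q, O) = (-52 + 44)*(-77 + 2*(15 + 4)/(7 + 4)) = -8*(-77 + 2*19/11) = -8*(-77 + 2*(1/11)*19) = -8*(-77 + 38/11) = -8*(-809/11) = 6472/11)
r(-74, 209) - 1*47100 = 6472/11 - 1*47100 = 6472/11 - 47100 = -511628/11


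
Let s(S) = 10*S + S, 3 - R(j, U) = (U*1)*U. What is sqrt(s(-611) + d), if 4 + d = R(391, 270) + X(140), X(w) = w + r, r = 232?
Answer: 5*I*sqrt(3170) ≈ 281.51*I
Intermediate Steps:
R(j, U) = 3 - U**2 (R(j, U) = 3 - U*1*U = 3 - U*U = 3 - U**2)
X(w) = 232 + w (X(w) = w + 232 = 232 + w)
s(S) = 11*S
d = -72529 (d = -4 + ((3 - 1*270**2) + (232 + 140)) = -4 + ((3 - 1*72900) + 372) = -4 + ((3 - 72900) + 372) = -4 + (-72897 + 372) = -4 - 72525 = -72529)
sqrt(s(-611) + d) = sqrt(11*(-611) - 72529) = sqrt(-6721 - 72529) = sqrt(-79250) = 5*I*sqrt(3170)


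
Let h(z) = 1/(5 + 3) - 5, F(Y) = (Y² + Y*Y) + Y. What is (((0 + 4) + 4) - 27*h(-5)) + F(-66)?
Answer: 70285/8 ≈ 8785.6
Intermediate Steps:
F(Y) = Y + 2*Y² (F(Y) = (Y² + Y²) + Y = 2*Y² + Y = Y + 2*Y²)
h(z) = -39/8 (h(z) = 1/8 - 5 = ⅛ - 5 = -39/8)
(((0 + 4) + 4) - 27*h(-5)) + F(-66) = (((0 + 4) + 4) - 27*(-39/8)) - 66*(1 + 2*(-66)) = ((4 + 4) + 1053/8) - 66*(1 - 132) = (8 + 1053/8) - 66*(-131) = 1117/8 + 8646 = 70285/8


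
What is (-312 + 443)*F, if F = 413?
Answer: 54103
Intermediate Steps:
(-312 + 443)*F = (-312 + 443)*413 = 131*413 = 54103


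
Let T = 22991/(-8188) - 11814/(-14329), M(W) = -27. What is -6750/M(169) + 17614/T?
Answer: -981143774/113681 ≈ -8630.7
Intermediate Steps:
T = -113681/57316 (T = 22991*(-1/8188) - 11814*(-1/14329) = -22991/8188 + 11814/14329 = -113681/57316 ≈ -1.9834)
-6750/M(169) + 17614/T = -6750/(-27) + 17614/(-113681/57316) = -6750*(-1/27) + 17614*(-57316/113681) = 250 - 1009564024/113681 = -981143774/113681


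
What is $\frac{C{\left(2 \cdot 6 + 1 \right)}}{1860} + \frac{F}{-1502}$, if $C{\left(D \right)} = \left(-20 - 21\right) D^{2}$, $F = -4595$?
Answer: $- \frac{930329}{1396860} \approx -0.66601$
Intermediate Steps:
$C{\left(D \right)} = - 41 D^{2}$ ($C{\left(D \right)} = \left(-20 - 21\right) D^{2} = - 41 D^{2}$)
$\frac{C{\left(2 \cdot 6 + 1 \right)}}{1860} + \frac{F}{-1502} = \frac{\left(-41\right) \left(2 \cdot 6 + 1\right)^{2}}{1860} - \frac{4595}{-1502} = - 41 \left(12 + 1\right)^{2} \cdot \frac{1}{1860} - - \frac{4595}{1502} = - 41 \cdot 13^{2} \cdot \frac{1}{1860} + \frac{4595}{1502} = \left(-41\right) 169 \cdot \frac{1}{1860} + \frac{4595}{1502} = \left(-6929\right) \frac{1}{1860} + \frac{4595}{1502} = - \frac{6929}{1860} + \frac{4595}{1502} = - \frac{930329}{1396860}$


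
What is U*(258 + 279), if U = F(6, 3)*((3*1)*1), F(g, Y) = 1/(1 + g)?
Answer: 1611/7 ≈ 230.14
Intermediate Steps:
U = 3/7 (U = ((3*1)*1)/(1 + 6) = (3*1)/7 = (⅐)*3 = 3/7 ≈ 0.42857)
U*(258 + 279) = 3*(258 + 279)/7 = (3/7)*537 = 1611/7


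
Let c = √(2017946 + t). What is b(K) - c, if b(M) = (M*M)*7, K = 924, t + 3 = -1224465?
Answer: 5976432 - 19*√2198 ≈ 5.9755e+6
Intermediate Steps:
t = -1224468 (t = -3 - 1224465 = -1224468)
b(M) = 7*M² (b(M) = M²*7 = 7*M²)
c = 19*√2198 (c = √(2017946 - 1224468) = √793478 = 19*√2198 ≈ 890.77)
b(K) - c = 7*924² - 19*√2198 = 7*853776 - 19*√2198 = 5976432 - 19*√2198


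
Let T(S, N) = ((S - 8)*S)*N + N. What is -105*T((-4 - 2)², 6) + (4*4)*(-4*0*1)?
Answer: -635670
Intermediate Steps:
T(S, N) = N + N*S*(-8 + S) (T(S, N) = ((-8 + S)*S)*N + N = (S*(-8 + S))*N + N = N*S*(-8 + S) + N = N + N*S*(-8 + S))
-105*T((-4 - 2)², 6) + (4*4)*(-4*0*1) = -630*(1 + ((-4 - 2)²)² - 8*(-4 - 2)²) + (4*4)*(-4*0*1) = -630*(1 + ((-6)²)² - 8*(-6)²) + 16*(0*1) = -630*(1 + 36² - 8*36) + 16*0 = -630*(1 + 1296 - 288) + 0 = -630*1009 + 0 = -105*6054 + 0 = -635670 + 0 = -635670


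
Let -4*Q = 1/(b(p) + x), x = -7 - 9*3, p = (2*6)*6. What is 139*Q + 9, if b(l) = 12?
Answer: 931/88 ≈ 10.580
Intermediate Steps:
p = 72 (p = 12*6 = 72)
x = -34 (x = -7 - 27 = -34)
Q = 1/88 (Q = -1/(4*(12 - 34)) = -¼/(-22) = -¼*(-1/22) = 1/88 ≈ 0.011364)
139*Q + 9 = 139*(1/88) + 9 = 139/88 + 9 = 931/88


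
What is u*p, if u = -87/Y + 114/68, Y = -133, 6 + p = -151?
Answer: -1654623/4522 ≈ -365.91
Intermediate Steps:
p = -157 (p = -6 - 151 = -157)
u = 10539/4522 (u = -87/(-133) + 114/68 = -87*(-1/133) + 114*(1/68) = 87/133 + 57/34 = 10539/4522 ≈ 2.3306)
u*p = (10539/4522)*(-157) = -1654623/4522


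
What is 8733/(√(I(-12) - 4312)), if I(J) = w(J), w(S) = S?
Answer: -8733*I*√1081/2162 ≈ -132.81*I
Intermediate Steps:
I(J) = J
8733/(√(I(-12) - 4312)) = 8733/(√(-12 - 4312)) = 8733/(√(-4324)) = 8733/((2*I*√1081)) = 8733*(-I*√1081/2162) = -8733*I*√1081/2162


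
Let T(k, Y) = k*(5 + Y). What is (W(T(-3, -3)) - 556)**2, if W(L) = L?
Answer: 315844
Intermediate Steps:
(W(T(-3, -3)) - 556)**2 = (-3*(5 - 3) - 556)**2 = (-3*2 - 556)**2 = (-6 - 556)**2 = (-562)**2 = 315844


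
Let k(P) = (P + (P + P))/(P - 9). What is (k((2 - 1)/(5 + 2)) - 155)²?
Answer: 92409769/3844 ≈ 24040.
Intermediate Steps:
k(P) = 3*P/(-9 + P) (k(P) = (P + 2*P)/(-9 + P) = (3*P)/(-9 + P) = 3*P/(-9 + P))
(k((2 - 1)/(5 + 2)) - 155)² = (3*((2 - 1)/(5 + 2))/(-9 + (2 - 1)/(5 + 2)) - 155)² = (3*(1/7)/(-9 + 1/7) - 155)² = (3*(1*(⅐))/(-9 + 1*(⅐)) - 155)² = (3*(⅐)/(-9 + ⅐) - 155)² = (3*(⅐)/(-62/7) - 155)² = (3*(⅐)*(-7/62) - 155)² = (-3/62 - 155)² = (-9613/62)² = 92409769/3844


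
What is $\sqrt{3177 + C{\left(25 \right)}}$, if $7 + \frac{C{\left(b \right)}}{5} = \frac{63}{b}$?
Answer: $\frac{\sqrt{78865}}{5} \approx 56.166$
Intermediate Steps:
$C{\left(b \right)} = -35 + \frac{315}{b}$ ($C{\left(b \right)} = -35 + 5 \frac{63}{b} = -35 + \frac{315}{b}$)
$\sqrt{3177 + C{\left(25 \right)}} = \sqrt{3177 - \left(35 - \frac{315}{25}\right)} = \sqrt{3177 + \left(-35 + 315 \cdot \frac{1}{25}\right)} = \sqrt{3177 + \left(-35 + \frac{63}{5}\right)} = \sqrt{3177 - \frac{112}{5}} = \sqrt{\frac{15773}{5}} = \frac{\sqrt{78865}}{5}$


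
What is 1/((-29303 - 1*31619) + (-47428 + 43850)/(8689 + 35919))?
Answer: -22304/1358806077 ≈ -1.6414e-5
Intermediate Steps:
1/((-29303 - 1*31619) + (-47428 + 43850)/(8689 + 35919)) = 1/((-29303 - 31619) - 3578/44608) = 1/(-60922 - 3578*1/44608) = 1/(-60922 - 1789/22304) = 1/(-1358806077/22304) = -22304/1358806077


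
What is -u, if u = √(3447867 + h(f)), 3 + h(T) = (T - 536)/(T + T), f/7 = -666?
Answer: -√8326303285706/1554 ≈ -1856.8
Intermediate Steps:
f = -4662 (f = 7*(-666) = -4662)
h(T) = -3 + (-536 + T)/(2*T) (h(T) = -3 + (T - 536)/(T + T) = -3 + (-536 + T)/((2*T)) = -3 + (-536 + T)*(1/(2*T)) = -3 + (-536 + T)/(2*T))
u = √8326303285706/1554 (u = √(3447867 + (-5/2 - 268/(-4662))) = √(3447867 + (-5/2 - 268*(-1/4662))) = √(3447867 + (-5/2 + 134/2331)) = √(3447867 - 11387/4662) = √(16073944567/4662) = √8326303285706/1554 ≈ 1856.8)
-u = -√8326303285706/1554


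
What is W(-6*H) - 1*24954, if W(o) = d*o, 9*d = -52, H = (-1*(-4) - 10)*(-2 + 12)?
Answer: -27034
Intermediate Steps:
H = -60 (H = (4 - 10)*10 = -6*10 = -60)
d = -52/9 (d = (⅑)*(-52) = -52/9 ≈ -5.7778)
W(o) = -52*o/9
W(-6*H) - 1*24954 = -(-104)*(-60)/3 - 1*24954 = -52/9*360 - 24954 = -2080 - 24954 = -27034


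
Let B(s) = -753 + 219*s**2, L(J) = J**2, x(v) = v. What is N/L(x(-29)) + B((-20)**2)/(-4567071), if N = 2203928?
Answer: 3345342549387/1280302237 ≈ 2612.9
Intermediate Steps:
N/L(x(-29)) + B((-20)**2)/(-4567071) = 2203928/((-29)**2) + (-753 + 219*((-20)**2)**2)/(-4567071) = 2203928/841 + (-753 + 219*400**2)*(-1/4567071) = 2203928*(1/841) + (-753 + 219*160000)*(-1/4567071) = 2203928/841 + (-753 + 35040000)*(-1/4567071) = 2203928/841 + 35039247*(-1/4567071) = 2203928/841 - 11679749/1522357 = 3345342549387/1280302237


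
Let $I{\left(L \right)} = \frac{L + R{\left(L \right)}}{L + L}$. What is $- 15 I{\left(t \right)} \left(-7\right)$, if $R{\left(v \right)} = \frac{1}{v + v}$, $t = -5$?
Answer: $\frac{1071}{20} \approx 53.55$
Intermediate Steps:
$R{\left(v \right)} = \frac{1}{2 v}$
$I{\left(L \right)} = \frac{L + \frac{1}{2 L}}{2 L}$ ($I{\left(L \right)} = \frac{L + \frac{1}{2 L}}{L + L} = \frac{L + \frac{1}{2 L}}{2 L}$)
$- 15 I{\left(t \right)} \left(-7\right) = - 15 \left(\frac{1}{2} + \frac{1}{4 \cdot 25}\right) \left(-7\right) = - 15 \left(\frac{1}{2} + \frac{1}{4} \cdot \frac{1}{25}\right) \left(-7\right) = - 15 \left(\frac{1}{2} + \frac{1}{100}\right) \left(-7\right) = \left(-15\right) \frac{51}{100} \left(-7\right) = \left(- \frac{153}{20}\right) \left(-7\right) = \frac{1071}{20}$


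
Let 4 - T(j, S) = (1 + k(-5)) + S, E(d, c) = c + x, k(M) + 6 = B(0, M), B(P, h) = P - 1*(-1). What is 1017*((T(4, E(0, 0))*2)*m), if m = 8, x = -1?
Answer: 146448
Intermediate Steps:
B(P, h) = 1 + P (B(P, h) = P + 1 = 1 + P)
k(M) = -5 (k(M) = -6 + (1 + 0) = -6 + 1 = -5)
E(d, c) = -1 + c (E(d, c) = c - 1 = -1 + c)
T(j, S) = 8 - S (T(j, S) = 4 - ((1 - 5) + S) = 4 - (-4 + S) = 4 + (4 - S) = 8 - S)
1017*((T(4, E(0, 0))*2)*m) = 1017*(((8 - (-1 + 0))*2)*8) = 1017*(((8 - 1*(-1))*2)*8) = 1017*(((8 + 1)*2)*8) = 1017*((9*2)*8) = 1017*(18*8) = 1017*144 = 146448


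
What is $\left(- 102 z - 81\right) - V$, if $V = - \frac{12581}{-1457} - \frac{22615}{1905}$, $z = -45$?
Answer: $\frac{2504819203}{555117} \approx 4512.2$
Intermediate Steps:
$V = - \frac{1796650}{555117}$ ($V = \left(-12581\right) \left(- \frac{1}{1457}\right) - \frac{4523}{381} = \frac{12581}{1457} - \frac{4523}{381} = - \frac{1796650}{555117} \approx -3.2365$)
$\left(- 102 z - 81\right) - V = \left(\left(-102\right) \left(-45\right) - 81\right) - - \frac{1796650}{555117} = \left(4590 - 81\right) + \frac{1796650}{555117} = 4509 + \frac{1796650}{555117} = \frac{2504819203}{555117}$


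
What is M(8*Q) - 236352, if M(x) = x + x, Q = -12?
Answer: -236544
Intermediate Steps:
M(x) = 2*x
M(8*Q) - 236352 = 2*(8*(-12)) - 236352 = 2*(-96) - 236352 = -192 - 236352 = -236544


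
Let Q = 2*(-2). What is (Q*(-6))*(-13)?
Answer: -312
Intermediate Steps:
Q = -4
(Q*(-6))*(-13) = -4*(-6)*(-13) = 24*(-13) = -312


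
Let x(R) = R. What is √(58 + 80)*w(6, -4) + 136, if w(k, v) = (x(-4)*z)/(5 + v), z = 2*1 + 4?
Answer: 136 - 24*√138 ≈ -145.94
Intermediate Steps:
z = 6 (z = 2 + 4 = 6)
w(k, v) = -24/(5 + v) (w(k, v) = (-4*6)/(5 + v) = -24/(5 + v))
√(58 + 80)*w(6, -4) + 136 = √(58 + 80)*(-24/(5 - 4)) + 136 = √138*(-24/1) + 136 = √138*(-24*1) + 136 = √138*(-24) + 136 = -24*√138 + 136 = 136 - 24*√138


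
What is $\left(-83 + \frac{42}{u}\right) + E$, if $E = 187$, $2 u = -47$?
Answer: $\frac{4804}{47} \approx 102.21$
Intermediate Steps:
$u = - \frac{47}{2}$ ($u = \frac{1}{2} \left(-47\right) = - \frac{47}{2} \approx -23.5$)
$\left(-83 + \frac{42}{u}\right) + E = \left(-83 + \frac{42}{- \frac{47}{2}}\right) + 187 = \left(-83 + 42 \left(- \frac{2}{47}\right)\right) + 187 = \left(-83 - \frac{84}{47}\right) + 187 = - \frac{3985}{47} + 187 = \frac{4804}{47}$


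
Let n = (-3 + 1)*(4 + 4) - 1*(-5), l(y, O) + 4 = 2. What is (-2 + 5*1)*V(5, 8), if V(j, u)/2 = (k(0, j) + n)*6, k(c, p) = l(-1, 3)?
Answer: -468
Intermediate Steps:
l(y, O) = -2 (l(y, O) = -4 + 2 = -2)
k(c, p) = -2
n = -11 (n = -2*8 + 5 = -16 + 5 = -11)
V(j, u) = -156 (V(j, u) = 2*((-2 - 11)*6) = 2*(-13*6) = 2*(-78) = -156)
(-2 + 5*1)*V(5, 8) = (-2 + 5*1)*(-156) = (-2 + 5)*(-156) = 3*(-156) = -468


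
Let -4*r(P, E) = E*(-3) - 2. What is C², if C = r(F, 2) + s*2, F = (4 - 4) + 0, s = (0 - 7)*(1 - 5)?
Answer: 3364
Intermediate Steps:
s = 28 (s = -7*(-4) = 28)
F = 0 (F = 0 + 0 = 0)
r(P, E) = ½ + 3*E/4 (r(P, E) = -(E*(-3) - 2)/4 = -(-3*E - 2)/4 = -(-2 - 3*E)/4 = ½ + 3*E/4)
C = 58 (C = (½ + (¾)*2) + 28*2 = (½ + 3/2) + 56 = 2 + 56 = 58)
C² = 58² = 3364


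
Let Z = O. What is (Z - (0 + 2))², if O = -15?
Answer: 289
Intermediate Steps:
Z = -15
(Z - (0 + 2))² = (-15 - (0 + 2))² = (-15 - 1*2)² = (-15 - 2)² = (-17)² = 289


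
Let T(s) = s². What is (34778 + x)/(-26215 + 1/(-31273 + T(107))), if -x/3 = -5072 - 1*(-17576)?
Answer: 54198816/519686161 ≈ 0.10429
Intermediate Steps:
x = -37512 (x = -3*(-5072 - 1*(-17576)) = -3*(-5072 + 17576) = -3*12504 = -37512)
(34778 + x)/(-26215 + 1/(-31273 + T(107))) = (34778 - 37512)/(-26215 + 1/(-31273 + 107²)) = -2734/(-26215 + 1/(-31273 + 11449)) = -2734/(-26215 + 1/(-19824)) = -2734/(-26215 - 1/19824) = -2734/(-519686161/19824) = -2734*(-19824/519686161) = 54198816/519686161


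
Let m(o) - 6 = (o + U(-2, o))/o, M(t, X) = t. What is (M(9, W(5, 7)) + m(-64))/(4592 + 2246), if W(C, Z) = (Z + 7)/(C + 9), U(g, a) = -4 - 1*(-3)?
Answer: 1025/437632 ≈ 0.0023421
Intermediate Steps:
U(g, a) = -1 (U(g, a) = -4 + 3 = -1)
W(C, Z) = (7 + Z)/(9 + C)
m(o) = 6 + (-1 + o)/o (m(o) = 6 + (o - 1)/o = 6 + (-1 + o)/o)
(M(9, W(5, 7)) + m(-64))/(4592 + 2246) = (9 + (7 - 1/(-64)))/(4592 + 2246) = (9 + (7 - 1*(-1/64)))/6838 = (9 + (7 + 1/64))*(1/6838) = (9 + 449/64)*(1/6838) = (1025/64)*(1/6838) = 1025/437632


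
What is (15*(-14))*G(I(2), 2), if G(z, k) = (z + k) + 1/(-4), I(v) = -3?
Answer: 525/2 ≈ 262.50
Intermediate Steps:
G(z, k) = -¼ + k + z (G(z, k) = (k + z) - ¼ = -¼ + k + z)
(15*(-14))*G(I(2), 2) = (15*(-14))*(-¼ + 2 - 3) = -210*(-5/4) = 525/2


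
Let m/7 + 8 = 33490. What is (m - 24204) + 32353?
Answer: 242523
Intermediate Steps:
m = 234374 (m = -56 + 7*33490 = -56 + 234430 = 234374)
(m - 24204) + 32353 = (234374 - 24204) + 32353 = 210170 + 32353 = 242523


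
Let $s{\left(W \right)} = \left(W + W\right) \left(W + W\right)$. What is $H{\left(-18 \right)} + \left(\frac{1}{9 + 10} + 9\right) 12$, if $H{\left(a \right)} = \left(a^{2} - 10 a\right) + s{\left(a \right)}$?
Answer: $\frac{36264}{19} \approx 1908.6$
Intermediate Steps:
$s{\left(W \right)} = 4 W^{2}$ ($s{\left(W \right)} = 2 W 2 W = 4 W^{2}$)
$H{\left(a \right)} = - 10 a + 5 a^{2}$ ($H{\left(a \right)} = \left(a^{2} - 10 a\right) + 4 a^{2} = - 10 a + 5 a^{2}$)
$H{\left(-18 \right)} + \left(\frac{1}{9 + 10} + 9\right) 12 = 5 \left(-18\right) \left(-2 - 18\right) + \left(\frac{1}{9 + 10} + 9\right) 12 = 5 \left(-18\right) \left(-20\right) + \left(\frac{1}{19} + 9\right) 12 = 1800 + \left(\frac{1}{19} + 9\right) 12 = 1800 + \frac{172}{19} \cdot 12 = 1800 + \frac{2064}{19} = \frac{36264}{19}$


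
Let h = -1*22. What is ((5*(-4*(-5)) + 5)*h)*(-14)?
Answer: 32340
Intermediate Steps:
h = -22
((5*(-4*(-5)) + 5)*h)*(-14) = ((5*(-4*(-5)) + 5)*(-22))*(-14) = ((5*20 + 5)*(-22))*(-14) = ((100 + 5)*(-22))*(-14) = (105*(-22))*(-14) = -2310*(-14) = 32340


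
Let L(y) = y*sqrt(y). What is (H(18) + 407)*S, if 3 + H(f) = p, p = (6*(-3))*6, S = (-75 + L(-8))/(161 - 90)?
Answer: -22200/71 - 4736*I*sqrt(2)/71 ≈ -312.68 - 94.334*I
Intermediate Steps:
L(y) = y**(3/2)
S = -75/71 - 16*I*sqrt(2)/71 (S = (-75 + (-8)**(3/2))/(161 - 90) = (-75 - 16*I*sqrt(2))/71 = (-75 - 16*I*sqrt(2))*(1/71) = -75/71 - 16*I*sqrt(2)/71 ≈ -1.0563 - 0.3187*I)
p = -108 (p = -18*6 = -108)
H(f) = -111 (H(f) = -3 - 108 = -111)
(H(18) + 407)*S = (-111 + 407)*(-75/71 - 16*I*sqrt(2)/71) = 296*(-75/71 - 16*I*sqrt(2)/71) = -22200/71 - 4736*I*sqrt(2)/71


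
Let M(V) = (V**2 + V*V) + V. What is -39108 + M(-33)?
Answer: -36963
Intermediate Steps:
M(V) = V + 2*V**2 (M(V) = (V**2 + V**2) + V = 2*V**2 + V = V + 2*V**2)
-39108 + M(-33) = -39108 - 33*(1 + 2*(-33)) = -39108 - 33*(1 - 66) = -39108 - 33*(-65) = -39108 + 2145 = -36963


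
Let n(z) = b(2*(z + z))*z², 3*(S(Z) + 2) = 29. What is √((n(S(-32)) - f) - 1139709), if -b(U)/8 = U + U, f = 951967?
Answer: 2*I*√42940455/9 ≈ 1456.2*I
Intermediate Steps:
S(Z) = 23/3 (S(Z) = -2 + (⅓)*29 = -2 + 29/3 = 23/3)
b(U) = -16*U (b(U) = -8*(U + U) = -16*U)
n(z) = -64*z³ (n(z) = (-32*(z + z))*z² = (-32*2*z)*z² = (-64*z)*z² = -64*z³)
√((n(S(-32)) - f) - 1139709) = √((-64*(23/3)³ - 1*951967) - 1139709) = √((-64*12167/27 - 951967) - 1139709) = √((-778688/27 - 951967) - 1139709) = √(-26481797/27 - 1139709) = √(-57253940/27) = 2*I*√42940455/9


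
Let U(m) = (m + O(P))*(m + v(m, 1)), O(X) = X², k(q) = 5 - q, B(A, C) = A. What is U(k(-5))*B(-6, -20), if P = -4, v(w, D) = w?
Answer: -3120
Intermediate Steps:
U(m) = 2*m*(16 + m) (U(m) = (m + (-4)²)*(m + m) = (m + 16)*(2*m) = (16 + m)*(2*m) = 2*m*(16 + m))
U(k(-5))*B(-6, -20) = (2*(5 - 1*(-5))*(16 + (5 - 1*(-5))))*(-6) = (2*(5 + 5)*(16 + (5 + 5)))*(-6) = (2*10*(16 + 10))*(-6) = (2*10*26)*(-6) = 520*(-6) = -3120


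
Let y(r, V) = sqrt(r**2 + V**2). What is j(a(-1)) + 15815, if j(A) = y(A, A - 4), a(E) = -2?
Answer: 15815 + 2*sqrt(10) ≈ 15821.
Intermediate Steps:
y(r, V) = sqrt(V**2 + r**2)
j(A) = sqrt(A**2 + (-4 + A)**2) (j(A) = sqrt((A - 4)**2 + A**2) = sqrt((-4 + A)**2 + A**2) = sqrt(A**2 + (-4 + A)**2))
j(a(-1)) + 15815 = sqrt((-2)**2 + (-4 - 2)**2) + 15815 = sqrt(4 + (-6)**2) + 15815 = sqrt(4 + 36) + 15815 = sqrt(40) + 15815 = 2*sqrt(10) + 15815 = 15815 + 2*sqrt(10)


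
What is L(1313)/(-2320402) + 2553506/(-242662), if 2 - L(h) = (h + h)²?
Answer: -151849780458/20109763933 ≈ -7.5510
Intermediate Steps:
L(h) = 2 - 4*h² (L(h) = 2 - (h + h)² = 2 - (2*h)² = 2 - 4*h²)
L(1313)/(-2320402) + 2553506/(-242662) = (2 - 4*1313²)/(-2320402) + 2553506/(-242662) = (2 - 4*1723969)*(-1/2320402) + 2553506*(-1/242662) = (2 - 6895876)*(-1/2320402) - 1276753/121331 = -6895874*(-1/2320402) - 1276753/121331 = 3447937/1160201 - 1276753/121331 = -151849780458/20109763933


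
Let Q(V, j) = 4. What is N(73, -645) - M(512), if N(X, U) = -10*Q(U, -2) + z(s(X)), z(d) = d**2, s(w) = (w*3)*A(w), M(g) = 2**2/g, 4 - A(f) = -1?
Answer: 153470079/128 ≈ 1.1990e+6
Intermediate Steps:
A(f) = 5 (A(f) = 4 - 1*(-1) = 4 + 1 = 5)
M(g) = 4/g
s(w) = 15*w (s(w) = (w*3)*5 = (3*w)*5 = 15*w)
N(X, U) = -40 + 225*X**2 (N(X, U) = -10*4 + (15*X)**2 = -40 + 225*X**2)
N(73, -645) - M(512) = (-40 + 225*73**2) - 4/512 = (-40 + 225*5329) - 4/512 = (-40 + 1199025) - 1*1/128 = 1198985 - 1/128 = 153470079/128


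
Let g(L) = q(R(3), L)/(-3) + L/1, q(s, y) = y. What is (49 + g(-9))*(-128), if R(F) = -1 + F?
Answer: -5504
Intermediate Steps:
g(L) = 2*L/3 (g(L) = L/(-3) + L/1 = L*(-1/3) + L*1 = -L/3 + L = 2*L/3)
(49 + g(-9))*(-128) = (49 + (2/3)*(-9))*(-128) = (49 - 6)*(-128) = 43*(-128) = -5504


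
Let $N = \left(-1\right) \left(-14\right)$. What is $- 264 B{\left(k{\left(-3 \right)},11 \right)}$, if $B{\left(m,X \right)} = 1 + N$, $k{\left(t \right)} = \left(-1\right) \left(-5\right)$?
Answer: $-3960$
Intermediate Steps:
$k{\left(t \right)} = 5$
$N = 14$
$B{\left(m,X \right)} = 15$ ($B{\left(m,X \right)} = 1 + 14 = 15$)
$- 264 B{\left(k{\left(-3 \right)},11 \right)} = \left(-264\right) 15 = -3960$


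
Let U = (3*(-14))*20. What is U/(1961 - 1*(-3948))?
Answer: -840/5909 ≈ -0.14216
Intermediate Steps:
U = -840 (U = -42*20 = -840)
U/(1961 - 1*(-3948)) = -840/(1961 - 1*(-3948)) = -840/(1961 + 3948) = -840/5909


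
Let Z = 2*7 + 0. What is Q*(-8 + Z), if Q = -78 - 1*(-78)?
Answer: 0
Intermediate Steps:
Q = 0 (Q = -78 + 78 = 0)
Z = 14 (Z = 14 + 0 = 14)
Q*(-8 + Z) = 0*(-8 + 14) = 0*6 = 0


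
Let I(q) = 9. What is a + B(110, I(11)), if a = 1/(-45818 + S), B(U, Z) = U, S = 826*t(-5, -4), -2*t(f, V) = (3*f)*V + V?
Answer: 7584059/68946 ≈ 110.00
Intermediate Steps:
t(f, V) = -V/2 - 3*V*f/2 (t(f, V) = -((3*f)*V + V)/2 = -(3*V*f + V)/2 = -(V + 3*V*f)/2 = -V/2 - 3*V*f/2)
S = -23128 (S = 826*(-1/2*(-4)*(1 + 3*(-5))) = 826*(-1/2*(-4)*(1 - 15)) = 826*(-1/2*(-4)*(-14)) = 826*(-28) = -23128)
a = -1/68946 (a = 1/(-45818 - 23128) = 1/(-68946) = -1/68946 ≈ -1.4504e-5)
a + B(110, I(11)) = -1/68946 + 110 = 7584059/68946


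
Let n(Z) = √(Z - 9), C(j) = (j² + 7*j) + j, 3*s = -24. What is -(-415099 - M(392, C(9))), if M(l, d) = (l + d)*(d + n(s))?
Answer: 498484 + 545*I*√17 ≈ 4.9848e+5 + 2247.1*I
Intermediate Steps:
s = -8 (s = (⅓)*(-24) = -8)
C(j) = j² + 8*j
n(Z) = √(-9 + Z)
M(l, d) = (d + l)*(d + I*√17) (M(l, d) = (l + d)*(d + √(-9 - 8)) = (d + l)*(d + √(-17)) = (d + l)*(d + I*√17))
-(-415099 - M(392, C(9))) = -(-415099 - ((9*(8 + 9))² + (9*(8 + 9))*392 + I*(9*(8 + 9))*√17 + I*392*√17)) = -(-415099 - ((9*17)² + (9*17)*392 + I*(9*17)*√17 + 392*I*√17)) = -(-415099 - (153² + 153*392 + I*153*√17 + 392*I*√17)) = -(-415099 - (23409 + 59976 + 153*I*√17 + 392*I*√17)) = -(-415099 - (83385 + 545*I*√17)) = -(-415099 + (-83385 - 545*I*√17)) = -(-498484 - 545*I*√17) = 498484 + 545*I*√17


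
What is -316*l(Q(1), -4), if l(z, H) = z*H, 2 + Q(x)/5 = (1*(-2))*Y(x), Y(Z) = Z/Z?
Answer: -25280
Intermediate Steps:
Y(Z) = 1
Q(x) = -20 (Q(x) = -10 + 5*((1*(-2))*1) = -10 + 5*(-2*1) = -10 + 5*(-2) = -10 - 10 = -20)
l(z, H) = H*z
-316*l(Q(1), -4) = -(-1264)*(-20) = -316*80 = -25280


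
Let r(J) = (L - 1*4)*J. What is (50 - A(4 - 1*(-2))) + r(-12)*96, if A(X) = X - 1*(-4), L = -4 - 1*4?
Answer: 13864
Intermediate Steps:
L = -8 (L = -4 - 4 = -8)
r(J) = -12*J (r(J) = (-8 - 1*4)*J = (-8 - 4)*J = -12*J)
A(X) = 4 + X (A(X) = X + 4 = 4 + X)
(50 - A(4 - 1*(-2))) + r(-12)*96 = (50 - (4 + (4 - 1*(-2)))) - 12*(-12)*96 = (50 - (4 + (4 + 2))) + 144*96 = (50 - (4 + 6)) + 13824 = (50 - 1*10) + 13824 = (50 - 10) + 13824 = 40 + 13824 = 13864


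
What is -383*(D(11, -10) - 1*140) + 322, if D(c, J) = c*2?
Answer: 45516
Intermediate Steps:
D(c, J) = 2*c
-383*(D(11, -10) - 1*140) + 322 = -383*(2*11 - 1*140) + 322 = -383*(22 - 140) + 322 = -383*(-118) + 322 = 45194 + 322 = 45516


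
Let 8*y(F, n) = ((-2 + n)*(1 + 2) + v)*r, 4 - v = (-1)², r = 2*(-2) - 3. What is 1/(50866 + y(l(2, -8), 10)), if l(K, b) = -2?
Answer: 8/406739 ≈ 1.9669e-5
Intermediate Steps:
r = -7 (r = -4 - 3 = -7)
v = 3 (v = 4 - 1*(-1)² = 4 - 1*1 = 4 - 1 = 3)
y(F, n) = 21/8 - 21*n/8 (y(F, n) = (((-2 + n)*(1 + 2) + 3)*(-7))/8 = (((-2 + n)*3 + 3)*(-7))/8 = (((-6 + 3*n) + 3)*(-7))/8 = ((-3 + 3*n)*(-7))/8 = (21 - 21*n)/8 = 21/8 - 21*n/8)
1/(50866 + y(l(2, -8), 10)) = 1/(50866 + (21/8 - 21/8*10)) = 1/(50866 + (21/8 - 105/4)) = 1/(50866 - 189/8) = 1/(406739/8) = 8/406739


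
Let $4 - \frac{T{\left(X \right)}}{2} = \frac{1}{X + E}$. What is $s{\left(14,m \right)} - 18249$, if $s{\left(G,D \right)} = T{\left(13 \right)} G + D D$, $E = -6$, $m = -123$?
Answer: $-3012$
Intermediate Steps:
$T{\left(X \right)} = 8 - \frac{2}{-6 + X}$ ($T{\left(X \right)} = 8 - \frac{2}{X - 6} = 8 - \frac{2}{-6 + X}$)
$s{\left(G,D \right)} = D^{2} + \frac{54 G}{7}$ ($s{\left(G,D \right)} = \frac{2 \left(-25 + 4 \cdot 13\right)}{-6 + 13} G + D D = \frac{2 \left(-25 + 52\right)}{7} G + D^{2} = 2 \cdot \frac{1}{7} \cdot 27 G + D^{2} = \frac{54 G}{7} + D^{2} = D^{2} + \frac{54 G}{7}$)
$s{\left(14,m \right)} - 18249 = \left(\left(-123\right)^{2} + \frac{54}{7} \cdot 14\right) - 18249 = \left(15129 + 108\right) - 18249 = 15237 - 18249 = -3012$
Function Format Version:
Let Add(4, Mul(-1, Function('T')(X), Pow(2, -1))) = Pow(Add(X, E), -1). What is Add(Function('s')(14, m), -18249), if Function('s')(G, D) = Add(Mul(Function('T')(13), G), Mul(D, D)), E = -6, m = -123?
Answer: -3012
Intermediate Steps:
Function('T')(X) = Add(8, Mul(-2, Pow(Add(-6, X), -1))) (Function('T')(X) = Add(8, Mul(-2, Pow(Add(X, -6), -1))) = Add(8, Mul(-2, Pow(Add(-6, X), -1))))
Function('s')(G, D) = Add(Pow(D, 2), Mul(Rational(54, 7), G)) (Function('s')(G, D) = Add(Mul(Mul(2, Pow(Add(-6, 13), -1), Add(-25, Mul(4, 13))), G), Mul(D, D)) = Add(Mul(Mul(2, Pow(7, -1), Add(-25, 52)), G), Pow(D, 2)) = Add(Mul(Mul(2, Rational(1, 7), 27), G), Pow(D, 2)) = Add(Mul(Rational(54, 7), G), Pow(D, 2)) = Add(Pow(D, 2), Mul(Rational(54, 7), G)))
Add(Function('s')(14, m), -18249) = Add(Add(Pow(-123, 2), Mul(Rational(54, 7), 14)), -18249) = Add(Add(15129, 108), -18249) = Add(15237, -18249) = -3012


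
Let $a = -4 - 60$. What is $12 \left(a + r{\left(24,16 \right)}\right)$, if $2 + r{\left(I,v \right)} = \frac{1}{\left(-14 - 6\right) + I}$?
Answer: $-789$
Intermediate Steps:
$a = -64$ ($a = -4 - 60 = -64$)
$r{\left(I,v \right)} = -2 + \frac{1}{-20 + I}$ ($r{\left(I,v \right)} = -2 + \frac{1}{\left(-14 - 6\right) + I} = -2 + \frac{1}{-20 + I}$)
$12 \left(a + r{\left(24,16 \right)}\right) = 12 \left(-64 + \frac{41 - 48}{-20 + 24}\right) = 12 \left(-64 + \frac{41 - 48}{4}\right) = 12 \left(-64 + \frac{1}{4} \left(-7\right)\right) = 12 \left(-64 - \frac{7}{4}\right) = 12 \left(- \frac{263}{4}\right) = -789$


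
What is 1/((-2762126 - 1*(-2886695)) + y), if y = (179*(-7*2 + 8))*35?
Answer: 1/86979 ≈ 1.1497e-5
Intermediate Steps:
y = -37590 (y = (179*(-14 + 8))*35 = (179*(-6))*35 = -1074*35 = -37590)
1/((-2762126 - 1*(-2886695)) + y) = 1/((-2762126 - 1*(-2886695)) - 37590) = 1/((-2762126 + 2886695) - 37590) = 1/(124569 - 37590) = 1/86979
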